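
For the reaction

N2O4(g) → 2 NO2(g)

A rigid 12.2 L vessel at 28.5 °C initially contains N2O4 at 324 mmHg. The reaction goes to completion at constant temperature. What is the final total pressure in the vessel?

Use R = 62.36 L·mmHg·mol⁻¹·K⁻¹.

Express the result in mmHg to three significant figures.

648 mmHg

At constant T and V, P ∝ n(gas): 1 mol gas → 2 mol gas.
P_final = (2/1) × 324 = 648.0 mmHg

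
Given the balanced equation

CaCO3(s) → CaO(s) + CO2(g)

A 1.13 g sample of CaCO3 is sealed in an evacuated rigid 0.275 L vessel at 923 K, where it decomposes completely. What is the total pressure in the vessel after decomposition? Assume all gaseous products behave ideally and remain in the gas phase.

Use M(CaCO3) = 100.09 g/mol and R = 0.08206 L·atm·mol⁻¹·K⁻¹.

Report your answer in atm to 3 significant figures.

3.11 atm

n(CaCO3) = 1.13 / 100.09 = 0.01129 mol
n(gas produced) = (1/1) × 0.01129 = 0.01129 mol
P = nRT/V = 0.01129 × 0.08206 × 923 / 0.275 = 3.110 atm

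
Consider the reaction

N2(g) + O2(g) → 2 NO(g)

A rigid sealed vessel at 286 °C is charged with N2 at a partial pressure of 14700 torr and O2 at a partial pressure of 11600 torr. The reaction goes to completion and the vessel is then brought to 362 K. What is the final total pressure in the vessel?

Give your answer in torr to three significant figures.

17000 torr

At constant V, partial pressures at 286 °C are proportional to moles, so apply stoichiometry directly to pressures.
P(O2) required for 14700 torr of N2 = (1/1) × 14700 = 14700 torr; available 11600 torr, so O2 is limiting.
P(N2) remaining = 14700 − (1/1) × 11600 = 3100 torr
P(gaseous products) = (2)/1 × 11600 = 23200 torr
P_total at 286 °C = 3100 + 23200 = 26300 torr
Scaling to 362 K: P = 26300 × 362/559.15 = 17030 torr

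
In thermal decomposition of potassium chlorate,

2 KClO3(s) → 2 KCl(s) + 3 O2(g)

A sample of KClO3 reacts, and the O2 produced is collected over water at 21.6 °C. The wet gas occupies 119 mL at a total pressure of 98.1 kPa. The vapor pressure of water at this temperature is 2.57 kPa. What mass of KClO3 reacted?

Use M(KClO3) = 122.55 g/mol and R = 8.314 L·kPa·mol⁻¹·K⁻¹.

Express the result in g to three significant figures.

P(O2) = 98.1 − 2.57 = 95.53 kPa
n(O2) = PV/RT = (95.53 × 0.1190) / (8.314 × 294.75) = 0.004639 mol
n(KClO3) = (2/3) × 0.004639 = 0.003093 mol
m(KClO3) = 0.003093 × 122.55 = 0.3790 g

0.379 g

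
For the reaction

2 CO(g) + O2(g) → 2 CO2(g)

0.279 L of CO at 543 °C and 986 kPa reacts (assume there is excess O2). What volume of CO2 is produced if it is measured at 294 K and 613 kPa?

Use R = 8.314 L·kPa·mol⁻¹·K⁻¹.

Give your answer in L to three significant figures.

n(CO) = PV/RT = (986 × 0.279) / (8.314 × 816.15) = 0.04054 mol
n(CO2) = (2/2) × 0.04054 = 0.04054 mol
V = nRT/P = 0.04054 × 8.314 × 294 / 613 = 0.1617 L

0.162 L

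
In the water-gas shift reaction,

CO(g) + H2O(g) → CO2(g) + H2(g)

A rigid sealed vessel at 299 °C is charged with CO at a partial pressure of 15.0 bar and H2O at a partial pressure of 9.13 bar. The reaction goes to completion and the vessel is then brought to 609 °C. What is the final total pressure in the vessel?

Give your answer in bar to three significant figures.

37.2 bar

Because the vessel is rigid and T is held at 299 °C, work the stoichiometry in partial pressures (P_i = n_iRT/V).
P(H2O) required for 15.0 bar of CO = (1/1) × 15.0 = 15.00 bar; available 9.13 bar, so H2O is limiting.
P(CO) remaining = 15.0 − (1/1) × 9.13 = 5.870 bar
P(gaseous products) = (1+1)/1 × 9.13 = 18.26 bar
P_total at 299 °C = 5.870 + 18.26 = 24.13 bar
Scaling to 609 °C: P = 24.13 × 882.15/572.15 = 37.20 bar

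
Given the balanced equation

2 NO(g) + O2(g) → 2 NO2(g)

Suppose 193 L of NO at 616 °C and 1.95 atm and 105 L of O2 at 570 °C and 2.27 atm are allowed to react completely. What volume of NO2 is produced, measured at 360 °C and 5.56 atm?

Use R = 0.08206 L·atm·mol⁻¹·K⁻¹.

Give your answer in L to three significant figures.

48.2 L

n(NO) = PV/RT = (1.95 × 193) / (0.08206 × 889.15) = 5.158 mol
n(O2) = PV/RT = (2.27 × 105) / (0.08206 × 843.15) = 3.445 mol
For 5.158 mol NO, stoichiometry requires (1/2) × 5.158 = 2.579 mol O2; 3.445 mol is available, so NO is limiting.
n(NO2) = (2/2) × 5.158 = 5.158 mol
V(NO2) = nRT/P = 5.158 × 0.08206 × 633.15 / 5.56 = 48.20 L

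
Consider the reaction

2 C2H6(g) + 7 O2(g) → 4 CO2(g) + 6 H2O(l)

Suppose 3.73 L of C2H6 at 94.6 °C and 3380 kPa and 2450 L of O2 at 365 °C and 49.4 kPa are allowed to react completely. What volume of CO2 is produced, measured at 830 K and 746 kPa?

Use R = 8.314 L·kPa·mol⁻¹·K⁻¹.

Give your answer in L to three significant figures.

76.3 L

n(C2H6) = PV/RT = (3380 × 3.73) / (8.314 × 367.75) = 4.123 mol
n(O2) = PV/RT = (49.4 × 2450) / (8.314 × 638.15) = 22.81 mol
For 4.123 mol C2H6, stoichiometry requires (7/2) × 4.123 = 14.43 mol O2; 22.81 mol is available, so C2H6 is limiting.
n(CO2) = (4/2) × 4.123 = 8.246 mol
V(CO2) = nRT/P = 8.246 × 8.314 × 830 / 746 = 76.28 L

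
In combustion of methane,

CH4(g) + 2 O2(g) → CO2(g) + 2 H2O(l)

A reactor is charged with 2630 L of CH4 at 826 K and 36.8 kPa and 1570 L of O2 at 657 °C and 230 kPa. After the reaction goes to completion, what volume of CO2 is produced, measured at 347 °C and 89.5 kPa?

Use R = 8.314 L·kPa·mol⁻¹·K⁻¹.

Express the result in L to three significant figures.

n(CH4) = PV/RT = (36.8 × 2630) / (8.314 × 826) = 14.09 mol
n(O2) = PV/RT = (230 × 1570) / (8.314 × 930.15) = 46.69 mol
For 14.09 mol CH4, stoichiometry requires (2/1) × 14.09 = 28.18 mol O2; 46.69 mol is available, so CH4 is limiting.
n(CO2) = (1/1) × 14.09 = 14.09 mol
V(CO2) = nRT/P = 14.09 × 8.314 × 620.15 / 89.5 = 811.7 L

812 L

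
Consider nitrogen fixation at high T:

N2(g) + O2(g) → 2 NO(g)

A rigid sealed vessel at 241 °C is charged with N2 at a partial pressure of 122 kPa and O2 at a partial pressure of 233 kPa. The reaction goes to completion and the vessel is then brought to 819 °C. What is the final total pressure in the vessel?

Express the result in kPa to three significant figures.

At constant V, partial pressures at 241 °C are proportional to moles, so apply stoichiometry directly to pressures.
P(O2) required for 122 kPa of N2 = (1/1) × 122 = 122.0 kPa; available 233 kPa, so N2 is limiting.
P(O2) remaining = 233 − (1/1) × 122 = 111.0 kPa
P(gaseous products) = (2)/1 × 122 = 244.0 kPa
P_total at 241 °C = 111.0 + 244.0 = 355.0 kPa
Scaling to 819 °C: P = 355.0 × 1092.15/514.15 = 754.1 kPa

754 kPa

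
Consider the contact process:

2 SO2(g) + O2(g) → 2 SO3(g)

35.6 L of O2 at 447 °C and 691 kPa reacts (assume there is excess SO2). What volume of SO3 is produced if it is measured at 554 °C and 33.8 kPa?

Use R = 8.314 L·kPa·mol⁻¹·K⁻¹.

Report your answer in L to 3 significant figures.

n(O2) = PV/RT = (691 × 35.6) / (8.314 × 720.15) = 4.109 mol
n(SO3) = (2/1) × 4.109 = 8.218 mol
V = nRT/P = 8.218 × 8.314 × 827.15 / 33.8 = 1672 L

1670 L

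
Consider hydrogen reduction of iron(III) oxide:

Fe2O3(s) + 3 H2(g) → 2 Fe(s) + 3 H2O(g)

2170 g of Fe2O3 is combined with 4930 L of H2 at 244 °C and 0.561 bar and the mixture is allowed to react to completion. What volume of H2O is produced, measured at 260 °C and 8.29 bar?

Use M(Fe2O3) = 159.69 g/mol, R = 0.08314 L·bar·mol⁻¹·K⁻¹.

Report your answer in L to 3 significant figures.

n(Fe2O3) = 2170 / 159.69 = 13.59 mol
n(H2) = PV/RT = (0.561 × 4930) / (0.08314 × 517.15) = 64.33 mol
For 13.59 mol Fe2O3, stoichiometry requires (3/1) × 13.59 = 40.77 mol H2; 64.33 mol is available, so Fe2O3 is limiting.
n(H2O) = (3/1) × 13.59 = 40.77 mol
V(H2O) = nRT/P = 40.77 × 0.08314 × 533.15 / 8.29 = 218.0 L

218 L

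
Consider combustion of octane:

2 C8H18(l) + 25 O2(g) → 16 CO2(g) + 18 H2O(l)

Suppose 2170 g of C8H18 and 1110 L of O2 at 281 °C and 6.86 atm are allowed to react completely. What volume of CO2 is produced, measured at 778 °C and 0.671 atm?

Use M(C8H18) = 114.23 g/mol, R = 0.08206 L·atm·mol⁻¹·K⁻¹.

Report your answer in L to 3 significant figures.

13800 L

n(C8H18) = 2170 / 114.23 = 19.00 mol
n(O2) = PV/RT = (6.86 × 1110) / (0.08206 × 554.15) = 167.5 mol
For 19.00 mol C8H18, stoichiometry requires (25/2) × 19.00 = 237.5 mol O2; 167.5 mol is available, so O2 is limiting.
n(CO2) = (16/25) × 167.5 = 107.2 mol
V(CO2) = nRT/P = 107.2 × 0.08206 × 1051.15 / 0.671 = 13780 L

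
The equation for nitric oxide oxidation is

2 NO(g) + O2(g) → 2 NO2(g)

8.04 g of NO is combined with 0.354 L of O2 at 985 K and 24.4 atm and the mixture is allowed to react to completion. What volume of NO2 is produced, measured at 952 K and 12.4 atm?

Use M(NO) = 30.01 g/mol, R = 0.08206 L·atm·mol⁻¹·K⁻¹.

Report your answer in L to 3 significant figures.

1.35 L

n(NO) = 8.04 / 30.01 = 0.2679 mol
n(O2) = PV/RT = (24.4 × 0.354) / (0.08206 × 985) = 0.1069 mol
For 0.2679 mol NO, stoichiometry requires (1/2) × 0.2679 = 0.1340 mol O2; 0.1069 mol is available, so O2 is limiting.
n(NO2) = (2/1) × 0.1069 = 0.2138 mol
V(NO2) = nRT/P = 0.2138 × 0.08206 × 952 / 12.4 = 1.347 L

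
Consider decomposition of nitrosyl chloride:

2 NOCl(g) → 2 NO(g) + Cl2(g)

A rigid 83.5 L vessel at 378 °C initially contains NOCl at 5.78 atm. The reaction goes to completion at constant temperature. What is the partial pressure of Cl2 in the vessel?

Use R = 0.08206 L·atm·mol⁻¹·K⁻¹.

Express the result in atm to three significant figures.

n(NOCl)₀ = PV/RT = (5.78 × 83.5) / (0.08206 × 651.15) = 9.032 mol
n(Cl2) = (1/2) × 9.032 = 4.516 mol
P(Cl2) = nRT/V = 4.516 × 0.08206 × 651.15 / 83.5 = 2.890 atm

2.89 atm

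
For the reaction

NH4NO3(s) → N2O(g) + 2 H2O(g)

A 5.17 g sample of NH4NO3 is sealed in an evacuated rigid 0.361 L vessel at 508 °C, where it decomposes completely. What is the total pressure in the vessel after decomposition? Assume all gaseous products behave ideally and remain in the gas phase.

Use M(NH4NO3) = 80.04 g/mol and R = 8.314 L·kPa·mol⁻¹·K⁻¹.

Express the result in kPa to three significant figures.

n(NH4NO3) = 5.17 / 80.04 = 0.06459 mol
n(gas produced) = (3/1) × 0.06459 = 0.1938 mol
P = nRT/V = 0.1938 × 8.314 × 781.15 / 0.361 = 3487 kPa

3490 kPa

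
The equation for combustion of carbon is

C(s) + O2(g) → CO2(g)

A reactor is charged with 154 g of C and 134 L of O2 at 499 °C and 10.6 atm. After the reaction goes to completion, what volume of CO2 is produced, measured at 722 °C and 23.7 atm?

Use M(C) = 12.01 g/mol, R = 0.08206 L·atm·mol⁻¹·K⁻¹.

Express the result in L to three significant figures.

n(C) = 154 / 12.01 = 12.82 mol
n(O2) = PV/RT = (10.6 × 134) / (0.08206 × 772.15) = 22.42 mol
For 12.82 mol C, stoichiometry requires (1/1) × 12.82 = 12.82 mol O2; 22.42 mol is available, so C is limiting.
n(CO2) = (1/1) × 12.82 = 12.82 mol
V(CO2) = nRT/P = 12.82 × 0.08206 × 995.15 / 23.7 = 44.17 L

44.2 L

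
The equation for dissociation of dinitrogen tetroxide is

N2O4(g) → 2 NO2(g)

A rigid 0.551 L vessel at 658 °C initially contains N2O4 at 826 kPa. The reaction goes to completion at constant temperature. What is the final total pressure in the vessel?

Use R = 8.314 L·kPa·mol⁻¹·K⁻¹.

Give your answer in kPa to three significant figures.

1650 kPa

At constant T and V, P ∝ n(gas): 1 mol gas → 2 mol gas.
P_final = (2/1) × 826 = 1652 kPa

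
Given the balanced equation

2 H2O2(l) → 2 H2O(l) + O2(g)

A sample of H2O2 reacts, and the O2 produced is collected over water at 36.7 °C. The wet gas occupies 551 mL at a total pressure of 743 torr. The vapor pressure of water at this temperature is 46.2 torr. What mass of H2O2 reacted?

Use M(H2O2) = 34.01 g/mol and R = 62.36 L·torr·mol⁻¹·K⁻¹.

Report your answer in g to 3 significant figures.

P(O2) = 743 − 46.2 = 696.8 torr
n(O2) = PV/RT = (696.8 × 0.5510) / (62.36 × 309.85) = 0.01987 mol
n(H2O2) = (2/1) × 0.01987 = 0.03974 mol
m(H2O2) = 0.03974 × 34.01 = 1.352 g

1.35 g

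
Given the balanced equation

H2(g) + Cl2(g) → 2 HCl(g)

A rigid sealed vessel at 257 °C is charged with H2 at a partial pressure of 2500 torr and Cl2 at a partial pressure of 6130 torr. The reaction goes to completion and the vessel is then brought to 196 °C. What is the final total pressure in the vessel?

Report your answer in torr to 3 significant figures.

7640 torr

With V and T fixed, P_i ∝ n_i, so the mole ratios apply directly to partial pressures at 257 °C.
P(Cl2) required for 2500 torr of H2 = (1/1) × 2500 = 2500 torr; available 6130 torr, so H2 is limiting.
P(Cl2) remaining = 6130 − (1/1) × 2500 = 3630 torr
P(gaseous products) = (2)/1 × 2500 = 5000 torr
P_total at 257 °C = 3630 + 5000 = 8630 torr
Scaling to 196 °C: P = 8630 × 469.15/530.15 = 7637 torr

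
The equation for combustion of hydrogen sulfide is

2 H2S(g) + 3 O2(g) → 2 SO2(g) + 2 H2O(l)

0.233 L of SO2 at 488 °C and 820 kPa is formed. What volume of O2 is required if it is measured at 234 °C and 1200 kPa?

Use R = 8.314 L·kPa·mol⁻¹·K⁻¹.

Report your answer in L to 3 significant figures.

0.159 L

n(SO2) = PV/RT = (820 × 0.233) / (8.314 × 761.15) = 0.03019 mol
n(O2) = (3/2) × 0.03019 = 0.04529 mol
V = nRT/P = 0.04529 × 8.314 × 507.15 / 1200 = 0.1591 L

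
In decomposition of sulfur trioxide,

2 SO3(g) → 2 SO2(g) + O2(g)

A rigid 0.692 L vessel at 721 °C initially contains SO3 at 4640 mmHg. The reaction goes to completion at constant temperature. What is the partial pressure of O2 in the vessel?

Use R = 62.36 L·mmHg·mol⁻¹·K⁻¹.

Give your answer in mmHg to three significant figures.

2320 mmHg

n(SO3)₀ = PV/RT = (4640 × 0.692) / (62.36 × 994.15) = 0.05179 mol
n(O2) = (1/2) × 0.05179 = 0.02590 mol
P(O2) = nRT/V = 0.02590 × 62.36 × 994.15 / 0.692 = 2320 mmHg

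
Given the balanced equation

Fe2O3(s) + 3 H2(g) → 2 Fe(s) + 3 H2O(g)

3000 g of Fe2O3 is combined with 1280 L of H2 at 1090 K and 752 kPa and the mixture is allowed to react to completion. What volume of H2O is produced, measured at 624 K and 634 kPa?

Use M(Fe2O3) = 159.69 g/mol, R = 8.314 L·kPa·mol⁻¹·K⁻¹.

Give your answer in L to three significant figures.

n(Fe2O3) = 3000 / 159.69 = 18.79 mol
n(H2) = PV/RT = (752 × 1280) / (8.314 × 1090) = 106.2 mol
For 18.79 mol Fe2O3, stoichiometry requires (3/1) × 18.79 = 56.37 mol H2; 106.2 mol is available, so Fe2O3 is limiting.
n(H2O) = (3/1) × 18.79 = 56.37 mol
V(H2O) = nRT/P = 56.37 × 8.314 × 624 / 634 = 461.3 L

461 L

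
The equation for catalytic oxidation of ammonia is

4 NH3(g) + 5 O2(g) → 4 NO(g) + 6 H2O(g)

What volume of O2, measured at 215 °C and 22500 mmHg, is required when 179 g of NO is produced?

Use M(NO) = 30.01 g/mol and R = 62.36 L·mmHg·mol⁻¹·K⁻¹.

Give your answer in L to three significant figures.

10.1 L

n(NO) = 179.0 / 30.01 = 5.965 mol
n(O2) = (5/4) × 5.965 = 7.456 mol
V = nRT/P = 7.456 × 62.36 × 488.15 / 22500 = 10.09 L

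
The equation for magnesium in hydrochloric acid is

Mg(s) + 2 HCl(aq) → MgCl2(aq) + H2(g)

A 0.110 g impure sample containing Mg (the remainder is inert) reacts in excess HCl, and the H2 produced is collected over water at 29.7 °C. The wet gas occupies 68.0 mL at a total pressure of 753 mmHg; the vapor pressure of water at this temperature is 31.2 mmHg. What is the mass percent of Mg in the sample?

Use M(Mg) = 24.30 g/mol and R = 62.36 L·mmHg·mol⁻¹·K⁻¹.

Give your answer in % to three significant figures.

P(H2) = 753 − 31.2 = 721.8 mmHg
n(H2) = PV/RT = (721.8 × 0.06800) / (62.36 × 302.85) = 0.002599 mol
n(Mg) = (1/1) × 0.002599 = 0.002599 mol
m(Mg) = 0.002599 × 24.30 = 0.06316 g
%Mg = 0.06316 / 0.110 × 100 = 57.42%

57.4 %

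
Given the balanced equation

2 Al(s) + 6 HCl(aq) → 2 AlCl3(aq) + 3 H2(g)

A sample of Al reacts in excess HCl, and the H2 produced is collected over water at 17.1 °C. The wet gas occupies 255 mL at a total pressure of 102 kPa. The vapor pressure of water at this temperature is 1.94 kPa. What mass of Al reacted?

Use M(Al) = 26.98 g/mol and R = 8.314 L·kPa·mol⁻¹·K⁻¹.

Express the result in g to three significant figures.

P(H2) = 102 − 1.94 = 100.1 kPa
n(H2) = PV/RT = (100.1 × 0.2550) / (8.314 × 290.25) = 0.01058 mol
n(Al) = (2/3) × 0.01058 = 0.007053 mol
m(Al) = 0.007053 × 26.98 = 0.1903 g

0.190 g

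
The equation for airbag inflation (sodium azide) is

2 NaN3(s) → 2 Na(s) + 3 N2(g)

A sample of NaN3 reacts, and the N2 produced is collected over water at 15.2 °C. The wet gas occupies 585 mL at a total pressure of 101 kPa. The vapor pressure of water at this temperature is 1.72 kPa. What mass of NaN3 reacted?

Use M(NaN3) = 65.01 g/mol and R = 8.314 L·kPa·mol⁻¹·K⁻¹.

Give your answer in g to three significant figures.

P(N2) = 101 − 1.72 = 99.28 kPa
n(N2) = PV/RT = (99.28 × 0.5850) / (8.314 × 288.35) = 0.02423 mol
n(NaN3) = (2/3) × 0.02423 = 0.01615 mol
m(NaN3) = 0.01615 × 65.01 = 1.050 g

1.05 g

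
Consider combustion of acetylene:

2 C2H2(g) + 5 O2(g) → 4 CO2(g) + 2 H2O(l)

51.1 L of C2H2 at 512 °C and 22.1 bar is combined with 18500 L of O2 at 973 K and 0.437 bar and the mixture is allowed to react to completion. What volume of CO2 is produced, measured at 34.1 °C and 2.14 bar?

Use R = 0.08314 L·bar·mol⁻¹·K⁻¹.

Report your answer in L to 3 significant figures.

413 L

n(C2H2) = PV/RT = (22.1 × 51.1) / (0.08314 × 785.15) = 17.30 mol
n(O2) = PV/RT = (0.437 × 18500) / (0.08314 × 973) = 99.94 mol
For 17.30 mol C2H2, stoichiometry requires (5/2) × 17.30 = 43.25 mol O2; 99.94 mol is available, so C2H2 is limiting.
n(CO2) = (4/2) × 17.30 = 34.60 mol
V(CO2) = nRT/P = 34.60 × 0.08314 × 307.25 / 2.14 = 413.0 L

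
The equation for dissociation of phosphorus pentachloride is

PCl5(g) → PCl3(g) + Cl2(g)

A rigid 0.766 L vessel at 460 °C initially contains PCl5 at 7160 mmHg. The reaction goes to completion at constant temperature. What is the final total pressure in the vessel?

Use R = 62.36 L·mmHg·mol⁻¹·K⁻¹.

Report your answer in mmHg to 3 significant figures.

Since T and V are fixed, P_final/P_initial = n_final/n_initial = 2/1.
P_final = (2/1) × 7160 = 14320 mmHg

14300 mmHg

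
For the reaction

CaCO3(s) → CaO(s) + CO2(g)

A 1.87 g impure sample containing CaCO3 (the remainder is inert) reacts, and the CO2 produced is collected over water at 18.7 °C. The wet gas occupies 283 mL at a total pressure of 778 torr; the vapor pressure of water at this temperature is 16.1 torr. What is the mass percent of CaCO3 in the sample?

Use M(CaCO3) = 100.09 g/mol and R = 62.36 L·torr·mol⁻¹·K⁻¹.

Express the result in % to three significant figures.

P(CO2) = 778 − 16.1 = 761.9 torr
n(CO2) = PV/RT = (761.9 × 0.2830) / (62.36 × 291.85) = 0.01185 mol
n(CaCO3) = (1/1) × 0.01185 = 0.01185 mol
m(CaCO3) = 0.01185 × 100.09 = 1.186 g
%CaCO3 = 1.186 / 1.87 × 100 = 63.42%

63.4 %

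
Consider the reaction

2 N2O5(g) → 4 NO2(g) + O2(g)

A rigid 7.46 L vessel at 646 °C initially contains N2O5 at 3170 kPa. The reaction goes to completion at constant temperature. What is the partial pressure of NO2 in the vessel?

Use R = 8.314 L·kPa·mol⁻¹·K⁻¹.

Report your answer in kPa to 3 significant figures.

n(N2O5)₀ = PV/RT = (3170 × 7.46) / (8.314 × 919.15) = 3.095 mol
n(NO2) = (4/2) × 3.095 = 6.190 mol
P(NO2) = nRT/V = 6.190 × 8.314 × 919.15 / 7.46 = 6341 kPa

6340 kPa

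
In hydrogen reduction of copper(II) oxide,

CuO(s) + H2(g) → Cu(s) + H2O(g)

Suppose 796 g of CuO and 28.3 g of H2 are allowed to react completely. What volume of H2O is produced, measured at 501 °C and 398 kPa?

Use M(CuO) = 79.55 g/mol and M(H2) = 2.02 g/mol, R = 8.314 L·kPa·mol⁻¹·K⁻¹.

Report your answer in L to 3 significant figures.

162 L

n(CuO) = 796 / 79.55 = 10.01 mol
n(H2) = 28.3 / 2.02 = 14.01 mol
For 10.01 mol CuO, stoichiometry requires (1/1) × 10.01 = 10.01 mol H2; 14.01 mol is available, so CuO is limiting.
n(H2O) = (1/1) × 10.01 = 10.01 mol
V(H2O) = nRT/P = 10.01 × 8.314 × 774.15 / 398 = 161.9 L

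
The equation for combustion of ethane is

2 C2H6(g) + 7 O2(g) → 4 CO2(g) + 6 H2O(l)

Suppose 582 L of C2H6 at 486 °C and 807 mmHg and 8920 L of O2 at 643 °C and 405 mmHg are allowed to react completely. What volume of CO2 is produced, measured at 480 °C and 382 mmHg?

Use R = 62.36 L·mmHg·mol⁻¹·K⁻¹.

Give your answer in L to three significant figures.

2440 L

n(C2H6) = PV/RT = (807 × 582) / (62.36 × 759.15) = 9.921 mol
n(O2) = PV/RT = (405 × 8920) / (62.36 × 916.15) = 63.23 mol
For 9.921 mol C2H6, stoichiometry requires (7/2) × 9.921 = 34.72 mol O2; 63.23 mol is available, so C2H6 is limiting.
n(CO2) = (4/2) × 9.921 = 19.84 mol
V(CO2) = nRT/P = 19.84 × 62.36 × 753.15 / 382 = 2439 L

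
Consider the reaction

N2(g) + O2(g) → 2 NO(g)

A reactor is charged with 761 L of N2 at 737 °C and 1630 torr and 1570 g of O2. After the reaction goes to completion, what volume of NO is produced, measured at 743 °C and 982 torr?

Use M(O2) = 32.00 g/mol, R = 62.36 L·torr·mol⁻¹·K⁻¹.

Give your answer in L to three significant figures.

2540 L

n(N2) = PV/RT = (1630 × 761) / (62.36 × 1010.15) = 19.69 mol
n(O2) = 1570 / 32.00 = 49.06 mol
For 19.69 mol N2, stoichiometry requires (1/1) × 19.69 = 19.69 mol O2; 49.06 mol is available, so N2 is limiting.
n(NO) = (2/1) × 19.69 = 39.38 mol
V(NO) = nRT/P = 39.38 × 62.36 × 1016.15 / 982 = 2541 L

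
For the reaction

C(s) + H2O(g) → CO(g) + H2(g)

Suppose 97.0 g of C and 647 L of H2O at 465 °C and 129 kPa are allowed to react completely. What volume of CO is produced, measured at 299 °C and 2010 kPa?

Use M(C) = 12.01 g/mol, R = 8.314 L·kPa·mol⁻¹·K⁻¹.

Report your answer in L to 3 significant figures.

n(C) = 97.0 / 12.01 = 8.077 mol
n(H2O) = PV/RT = (129 × 647) / (8.314 × 738.15) = 13.60 mol
For 8.077 mol C, stoichiometry requires (1/1) × 8.077 = 8.077 mol H2O; 13.60 mol is available, so C is limiting.
n(CO) = (1/1) × 8.077 = 8.077 mol
V(CO) = nRT/P = 8.077 × 8.314 × 572.15 / 2010 = 19.11 L

19.1 L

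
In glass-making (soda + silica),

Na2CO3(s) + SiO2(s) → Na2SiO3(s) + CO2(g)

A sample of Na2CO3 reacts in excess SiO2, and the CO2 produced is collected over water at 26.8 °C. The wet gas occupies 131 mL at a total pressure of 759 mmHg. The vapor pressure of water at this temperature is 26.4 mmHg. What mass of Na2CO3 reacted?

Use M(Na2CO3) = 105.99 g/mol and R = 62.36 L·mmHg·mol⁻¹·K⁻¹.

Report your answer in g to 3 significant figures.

0.544 g

P(CO2) = 759 − 26.4 = 732.6 mmHg
n(CO2) = PV/RT = (732.6 × 0.1310) / (62.36 × 299.95) = 0.005131 mol
n(Na2CO3) = (1/1) × 0.005131 = 0.005131 mol
m(Na2CO3) = 0.005131 × 105.99 = 0.5438 g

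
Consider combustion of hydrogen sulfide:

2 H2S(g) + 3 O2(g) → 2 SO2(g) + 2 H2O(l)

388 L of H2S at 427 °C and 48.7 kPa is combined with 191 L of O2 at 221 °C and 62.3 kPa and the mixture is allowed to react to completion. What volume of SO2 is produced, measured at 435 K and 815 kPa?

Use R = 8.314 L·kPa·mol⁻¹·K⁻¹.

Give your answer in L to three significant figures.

8.57 L

n(H2S) = PV/RT = (48.7 × 388) / (8.314 × 700.15) = 3.246 mol
n(O2) = PV/RT = (62.3 × 191) / (8.314 × 494.15) = 2.896 mol
For 3.246 mol H2S, stoichiometry requires (3/2) × 3.246 = 4.869 mol O2; 2.896 mol is available, so O2 is limiting.
n(SO2) = (2/3) × 2.896 = 1.931 mol
V(SO2) = nRT/P = 1.931 × 8.314 × 435 / 815 = 8.569 L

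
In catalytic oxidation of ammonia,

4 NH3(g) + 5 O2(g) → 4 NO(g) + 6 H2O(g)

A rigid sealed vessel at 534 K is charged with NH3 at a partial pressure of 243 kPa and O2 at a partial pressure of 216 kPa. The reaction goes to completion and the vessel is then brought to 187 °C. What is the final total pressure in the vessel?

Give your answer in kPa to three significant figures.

433 kPa

Because the vessel is rigid and T is held at 534 K, work the stoichiometry in partial pressures (P_i = n_iRT/V).
P(O2) required for 243 kPa of NH3 = (5/4) × 243 = 303.8 kPa; available 216 kPa, so O2 is limiting.
P(NH3) remaining = 243 − (4/5) × 216 = 70.20 kPa
P(gaseous products) = (4+6)/5 × 216 = 432.0 kPa
P_total at 534 K = 70.20 + 432.0 = 502.2 kPa
Scaling to 187 °C: P = 502.2 × 460.15/534 = 432.7 kPa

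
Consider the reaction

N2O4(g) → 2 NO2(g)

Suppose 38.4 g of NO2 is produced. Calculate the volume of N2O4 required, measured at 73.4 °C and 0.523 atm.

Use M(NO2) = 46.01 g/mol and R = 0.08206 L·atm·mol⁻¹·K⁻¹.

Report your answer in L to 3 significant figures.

n(NO2) = 38.40 / 46.01 = 0.8346 mol
n(N2O4) = (1/2) × 0.8346 = 0.4173 mol
V = nRT/P = 0.4173 × 0.08206 × 346.55 / 0.523 = 22.69 L

22.7 L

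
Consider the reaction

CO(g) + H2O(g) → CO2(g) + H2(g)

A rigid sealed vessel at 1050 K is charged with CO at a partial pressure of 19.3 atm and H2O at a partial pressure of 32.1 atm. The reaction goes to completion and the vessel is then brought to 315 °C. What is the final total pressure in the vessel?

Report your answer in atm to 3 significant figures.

Because the vessel is rigid and T is held at 1050 K, work the stoichiometry in partial pressures (P_i = n_iRT/V).
P(H2O) required for 19.3 atm of CO = (1/1) × 19.3 = 19.30 atm; available 32.1 atm, so CO is limiting.
P(H2O) remaining = 32.1 − (1/1) × 19.3 = 12.80 atm
P(gaseous products) = (1+1)/1 × 19.3 = 38.60 atm
P_total at 1050 K = 12.80 + 38.60 = 51.40 atm
Scaling to 315 °C: P = 51.40 × 588.15/1050 = 28.79 atm

28.8 atm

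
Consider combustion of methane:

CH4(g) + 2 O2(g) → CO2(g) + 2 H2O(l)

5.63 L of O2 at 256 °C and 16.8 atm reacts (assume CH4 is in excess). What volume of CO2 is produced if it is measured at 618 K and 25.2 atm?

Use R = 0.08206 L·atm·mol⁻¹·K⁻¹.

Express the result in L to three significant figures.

2.19 L

n(O2) = PV/RT = (16.8 × 5.63) / (0.08206 × 529.15) = 2.178 mol
n(CO2) = (1/2) × 2.178 = 1.089 mol
V = nRT/P = 1.089 × 0.08206 × 618 / 25.2 = 2.192 L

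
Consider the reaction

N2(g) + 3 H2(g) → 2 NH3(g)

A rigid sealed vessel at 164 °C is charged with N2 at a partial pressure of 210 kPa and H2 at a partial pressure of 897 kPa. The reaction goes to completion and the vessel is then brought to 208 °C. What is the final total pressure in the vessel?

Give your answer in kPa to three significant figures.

Because the vessel is rigid and T is held at 164 °C, work the stoichiometry in partial pressures (P_i = n_iRT/V).
P(H2) required for 210 kPa of N2 = (3/1) × 210 = 630.0 kPa; available 897 kPa, so N2 is limiting.
P(H2) remaining = 897 − (3/1) × 210 = 267.0 kPa
P(gaseous products) = (2)/1 × 210 = 420.0 kPa
P_total at 164 °C = 267.0 + 420.0 = 687.0 kPa
Scaling to 208 °C: P = 687.0 × 481.15/437.15 = 756.1 kPa

756 kPa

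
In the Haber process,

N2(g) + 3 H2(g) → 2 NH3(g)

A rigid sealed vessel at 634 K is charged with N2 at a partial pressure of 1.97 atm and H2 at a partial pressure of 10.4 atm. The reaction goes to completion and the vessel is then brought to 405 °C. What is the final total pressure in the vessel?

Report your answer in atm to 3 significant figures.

With V and T fixed, P_i ∝ n_i, so the mole ratios apply directly to partial pressures at 634 K.
P(H2) required for 1.97 atm of N2 = (3/1) × 1.97 = 5.910 atm; available 10.4 atm, so N2 is limiting.
P(H2) remaining = 10.4 − (3/1) × 1.97 = 4.490 atm
P(gaseous products) = (2)/1 × 1.97 = 3.940 atm
P_total at 634 K = 4.490 + 3.940 = 8.430 atm
Scaling to 405 °C: P = 8.430 × 678.15/634 = 9.017 atm

9.02 atm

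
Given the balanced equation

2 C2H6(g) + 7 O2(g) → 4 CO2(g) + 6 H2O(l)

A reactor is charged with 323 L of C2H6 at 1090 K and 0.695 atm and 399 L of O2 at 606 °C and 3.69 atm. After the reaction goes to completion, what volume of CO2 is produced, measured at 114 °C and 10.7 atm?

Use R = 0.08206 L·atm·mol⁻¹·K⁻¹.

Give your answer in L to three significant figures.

n(C2H6) = PV/RT = (0.695 × 323) / (0.08206 × 1090) = 2.510 mol
n(O2) = PV/RT = (3.69 × 399) / (0.08206 × 879.15) = 20.41 mol
For 2.510 mol C2H6, stoichiometry requires (7/2) × 2.510 = 8.785 mol O2; 20.41 mol is available, so C2H6 is limiting.
n(CO2) = (4/2) × 2.510 = 5.020 mol
V(CO2) = nRT/P = 5.020 × 0.08206 × 387.15 / 10.7 = 14.90 L

14.9 L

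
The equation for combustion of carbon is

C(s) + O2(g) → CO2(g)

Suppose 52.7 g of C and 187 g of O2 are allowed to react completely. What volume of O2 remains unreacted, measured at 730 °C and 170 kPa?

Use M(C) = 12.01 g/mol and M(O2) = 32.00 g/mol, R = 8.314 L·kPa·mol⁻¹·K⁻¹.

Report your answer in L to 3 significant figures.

71.4 L

n(C) = 52.7 / 12.01 = 4.388 mol
n(O2) = 187 / 32.00 = 5.844 mol
For 4.388 mol C, stoichiometry requires (1/1) × 4.388 = 4.388 mol O2; 5.844 mol is available, so C is limiting.
n(O2) consumed = (1/1) × 4.388 = 4.388 mol; remaining = 5.844 − 4.388 = 1.456 mol
V(O2) = nRT/P = 1.456 × 8.314 × 1003.15 / 170 = 71.43 L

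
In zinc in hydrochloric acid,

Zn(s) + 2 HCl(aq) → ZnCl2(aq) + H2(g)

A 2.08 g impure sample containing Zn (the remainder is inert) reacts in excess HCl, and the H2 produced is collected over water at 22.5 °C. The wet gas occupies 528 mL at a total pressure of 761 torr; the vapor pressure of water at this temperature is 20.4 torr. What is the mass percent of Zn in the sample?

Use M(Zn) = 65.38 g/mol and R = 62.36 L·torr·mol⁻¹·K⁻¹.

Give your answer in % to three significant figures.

66.7 %

P(H2) = 761 − 20.4 = 740.6 torr
n(H2) = PV/RT = (740.6 × 0.5280) / (62.36 × 295.65) = 0.02121 mol
n(Zn) = (1/1) × 0.02121 = 0.02121 mol
m(Zn) = 0.02121 × 65.38 = 1.387 g
%Zn = 1.387 / 2.08 × 100 = 66.68%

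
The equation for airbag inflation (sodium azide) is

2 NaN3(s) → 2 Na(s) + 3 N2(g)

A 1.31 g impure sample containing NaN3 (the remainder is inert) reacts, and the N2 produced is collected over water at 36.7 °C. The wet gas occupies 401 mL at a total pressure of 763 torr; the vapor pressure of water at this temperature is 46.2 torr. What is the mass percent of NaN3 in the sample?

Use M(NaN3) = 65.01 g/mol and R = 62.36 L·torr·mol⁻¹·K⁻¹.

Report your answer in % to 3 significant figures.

49.2 %

P(N2) = 763 − 46.2 = 716.8 torr
n(N2) = PV/RT = (716.8 × 0.4010) / (62.36 × 309.85) = 0.01488 mol
n(NaN3) = (2/3) × 0.01488 = 0.009920 mol
m(NaN3) = 0.009920 × 65.01 = 0.6449 g
%NaN3 = 0.6449 / 1.31 × 100 = 49.23%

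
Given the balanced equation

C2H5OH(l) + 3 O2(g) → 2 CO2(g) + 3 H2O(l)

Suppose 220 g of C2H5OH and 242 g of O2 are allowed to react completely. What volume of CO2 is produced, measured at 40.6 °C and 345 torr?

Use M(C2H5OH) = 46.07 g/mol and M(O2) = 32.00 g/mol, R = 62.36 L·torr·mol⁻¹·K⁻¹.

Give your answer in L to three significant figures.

286 L

n(C2H5OH) = 220 / 46.07 = 4.775 mol
n(O2) = 242 / 32.00 = 7.562 mol
For 4.775 mol C2H5OH, stoichiometry requires (3/1) × 4.775 = 14.33 mol O2; 7.562 mol is available, so O2 is limiting.
n(CO2) = (2/3) × 7.562 = 5.041 mol
V(CO2) = nRT/P = 5.041 × 62.36 × 313.75 / 345 = 285.9 L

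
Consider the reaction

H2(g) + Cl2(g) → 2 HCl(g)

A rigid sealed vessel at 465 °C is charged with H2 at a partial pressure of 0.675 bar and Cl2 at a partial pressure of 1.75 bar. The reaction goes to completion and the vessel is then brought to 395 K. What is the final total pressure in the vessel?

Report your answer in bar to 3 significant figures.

With V and T fixed, P_i ∝ n_i, so the mole ratios apply directly to partial pressures at 465 °C.
P(Cl2) required for 0.675 bar of H2 = (1/1) × 0.675 = 0.6750 bar; available 1.75 bar, so H2 is limiting.
P(Cl2) remaining = 1.75 − (1/1) × 0.675 = 1.075 bar
P(gaseous products) = (2)/1 × 0.675 = 1.350 bar
P_total at 465 °C = 1.075 + 1.350 = 2.425 bar
Scaling to 395 K: P = 2.425 × 395/738.15 = 1.298 bar

1.30 bar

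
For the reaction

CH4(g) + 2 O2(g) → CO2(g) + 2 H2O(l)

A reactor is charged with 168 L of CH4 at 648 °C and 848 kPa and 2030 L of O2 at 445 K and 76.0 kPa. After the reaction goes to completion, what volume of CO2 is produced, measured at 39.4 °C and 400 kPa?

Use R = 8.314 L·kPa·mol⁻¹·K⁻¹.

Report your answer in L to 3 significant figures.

121 L

n(CH4) = PV/RT = (848 × 168) / (8.314 × 921.15) = 18.60 mol
n(O2) = PV/RT = (76.0 × 2030) / (8.314 × 445) = 41.70 mol
For 18.60 mol CH4, stoichiometry requires (2/1) × 18.60 = 37.20 mol O2; 41.70 mol is available, so CH4 is limiting.
n(CO2) = (1/1) × 18.60 = 18.60 mol
V(CO2) = nRT/P = 18.60 × 8.314 × 312.55 / 400 = 120.8 L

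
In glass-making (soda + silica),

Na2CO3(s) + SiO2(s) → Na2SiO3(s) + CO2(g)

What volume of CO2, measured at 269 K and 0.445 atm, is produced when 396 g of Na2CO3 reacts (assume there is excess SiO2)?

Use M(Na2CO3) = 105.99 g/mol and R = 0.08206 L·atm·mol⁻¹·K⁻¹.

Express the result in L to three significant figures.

n(Na2CO3) = 396.0 / 105.99 = 3.736 mol
n(CO2) = (1/1) × 3.736 = 3.736 mol
V = nRT/P = 3.736 × 0.08206 × 269 / 0.445 = 185.3 L

185 L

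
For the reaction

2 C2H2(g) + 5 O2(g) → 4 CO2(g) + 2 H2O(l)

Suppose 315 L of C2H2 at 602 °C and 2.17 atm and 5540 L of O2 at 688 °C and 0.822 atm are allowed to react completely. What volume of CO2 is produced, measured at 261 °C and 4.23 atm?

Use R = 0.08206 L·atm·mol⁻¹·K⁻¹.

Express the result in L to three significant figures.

n(C2H2) = PV/RT = (2.17 × 315) / (0.08206 × 875.15) = 9.518 mol
n(O2) = PV/RT = (0.822 × 5540) / (0.08206 × 961.15) = 57.74 mol
For 9.518 mol C2H2, stoichiometry requires (5/2) × 9.518 = 23.80 mol O2; 57.74 mol is available, so C2H2 is limiting.
n(CO2) = (4/2) × 9.518 = 19.04 mol
V(CO2) = nRT/P = 19.04 × 0.08206 × 534.15 / 4.23 = 197.3 L

197 L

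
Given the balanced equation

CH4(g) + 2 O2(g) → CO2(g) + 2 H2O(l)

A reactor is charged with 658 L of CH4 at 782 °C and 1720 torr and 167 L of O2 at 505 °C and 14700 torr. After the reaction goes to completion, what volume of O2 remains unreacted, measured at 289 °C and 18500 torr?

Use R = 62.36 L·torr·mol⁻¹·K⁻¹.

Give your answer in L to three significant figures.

n(CH4) = PV/RT = (1720 × 658) / (62.36 × 1055.15) = 17.20 mol
n(O2) = PV/RT = (14700 × 167) / (62.36 × 778.15) = 50.59 mol
For 17.20 mol CH4, stoichiometry requires (2/1) × 17.20 = 34.40 mol O2; 50.59 mol is available, so CH4 is limiting.
n(O2) consumed = (2/1) × 17.20 = 34.40 mol; remaining = 50.59 − 34.40 = 16.19 mol
V(O2) = nRT/P = 16.19 × 62.36 × 562.15 / 18500 = 30.68 L

30.7 L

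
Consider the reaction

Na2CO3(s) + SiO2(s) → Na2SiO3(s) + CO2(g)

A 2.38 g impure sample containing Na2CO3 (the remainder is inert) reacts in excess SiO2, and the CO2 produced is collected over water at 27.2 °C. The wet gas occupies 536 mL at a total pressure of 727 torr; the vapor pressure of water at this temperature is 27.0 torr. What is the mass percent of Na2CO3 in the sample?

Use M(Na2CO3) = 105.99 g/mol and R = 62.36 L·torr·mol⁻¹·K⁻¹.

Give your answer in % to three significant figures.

89.2 %

P(CO2) = 727 − 27.0 = 700.0 torr
n(CO2) = PV/RT = (700.0 × 0.5360) / (62.36 × 300.35) = 0.02003 mol
n(Na2CO3) = (1/1) × 0.02003 = 0.02003 mol
m(Na2CO3) = 0.02003 × 105.99 = 2.123 g
%Na2CO3 = 2.123 / 2.38 × 100 = 89.20%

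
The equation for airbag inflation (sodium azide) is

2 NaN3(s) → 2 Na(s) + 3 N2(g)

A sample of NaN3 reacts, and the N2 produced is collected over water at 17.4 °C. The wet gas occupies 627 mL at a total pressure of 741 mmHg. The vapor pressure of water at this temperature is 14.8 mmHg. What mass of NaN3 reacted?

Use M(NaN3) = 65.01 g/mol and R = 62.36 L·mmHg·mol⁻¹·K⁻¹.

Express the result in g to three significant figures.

P(N2) = 741 − 14.8 = 726.2 mmHg
n(N2) = PV/RT = (726.2 × 0.6270) / (62.36 × 290.55) = 0.02513 mol
n(NaN3) = (2/3) × 0.02513 = 0.01675 mol
m(NaN3) = 0.01675 × 65.01 = 1.089 g

1.09 g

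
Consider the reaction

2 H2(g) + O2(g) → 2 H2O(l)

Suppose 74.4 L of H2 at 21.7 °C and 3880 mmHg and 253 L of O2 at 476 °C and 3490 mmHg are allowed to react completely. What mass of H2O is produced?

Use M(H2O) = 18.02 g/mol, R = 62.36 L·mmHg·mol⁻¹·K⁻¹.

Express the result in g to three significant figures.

283 g

n(H2) = PV/RT = (3880 × 74.4) / (62.36 × 294.85) = 15.70 mol
n(O2) = PV/RT = (3490 × 253) / (62.36 × 749.15) = 18.90 mol
For 15.70 mol H2, stoichiometry requires (1/2) × 15.70 = 7.850 mol O2; 18.90 mol is available, so H2 is limiting.
n(H2O) = (2/2) × 15.70 = 15.70 mol
m(H2O) = 15.70 × 18.02 = 282.9 g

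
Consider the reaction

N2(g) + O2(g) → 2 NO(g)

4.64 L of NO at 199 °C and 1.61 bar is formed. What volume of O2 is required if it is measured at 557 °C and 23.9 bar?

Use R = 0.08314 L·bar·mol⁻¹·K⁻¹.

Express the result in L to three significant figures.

n(NO) = PV/RT = (1.61 × 4.64) / (0.08314 × 472.15) = 0.1903 mol
n(O2) = (1/2) × 0.1903 = 0.09515 mol
V = nRT/P = 0.09515 × 0.08314 × 830.15 / 23.9 = 0.2748 L

0.275 L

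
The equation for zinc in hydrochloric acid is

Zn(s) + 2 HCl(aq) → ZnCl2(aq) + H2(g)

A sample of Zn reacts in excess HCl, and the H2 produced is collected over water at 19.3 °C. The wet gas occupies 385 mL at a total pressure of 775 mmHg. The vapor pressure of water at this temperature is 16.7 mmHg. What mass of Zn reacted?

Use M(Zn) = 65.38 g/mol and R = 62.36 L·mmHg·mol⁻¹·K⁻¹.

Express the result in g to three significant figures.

P(H2) = 775 − 16.7 = 758.3 mmHg
n(H2) = PV/RT = (758.3 × 0.3850) / (62.36 × 292.45) = 0.01601 mol
n(Zn) = (1/1) × 0.01601 = 0.01601 mol
m(Zn) = 0.01601 × 65.38 = 1.047 g

1.05 g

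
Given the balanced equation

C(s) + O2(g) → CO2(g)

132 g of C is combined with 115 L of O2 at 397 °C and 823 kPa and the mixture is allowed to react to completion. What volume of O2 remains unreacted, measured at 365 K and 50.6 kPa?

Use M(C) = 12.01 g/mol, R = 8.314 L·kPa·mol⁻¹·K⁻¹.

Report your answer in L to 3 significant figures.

360 L

n(C) = 132 / 12.01 = 10.99 mol
n(O2) = PV/RT = (823 × 115) / (8.314 × 670.15) = 16.99 mol
For 10.99 mol C, stoichiometry requires (1/1) × 10.99 = 10.99 mol O2; 16.99 mol is available, so C is limiting.
n(O2) consumed = (1/1) × 10.99 = 10.99 mol; remaining = 16.99 − 10.99 = 6.000 mol
V(O2) = nRT/P = 6.000 × 8.314 × 365 / 50.6 = 359.8 L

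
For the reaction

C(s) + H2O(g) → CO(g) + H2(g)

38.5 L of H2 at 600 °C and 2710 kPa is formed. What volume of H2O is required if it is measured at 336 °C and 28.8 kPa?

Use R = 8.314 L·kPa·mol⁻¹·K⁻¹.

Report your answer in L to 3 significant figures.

n(H2) = PV/RT = (2710 × 38.5) / (8.314 × 873.15) = 14.37 mol
n(H2O) = (1/1) × 14.37 = 14.37 mol
V = nRT/P = 14.37 × 8.314 × 609.15 / 28.8 = 2527 L

2530 L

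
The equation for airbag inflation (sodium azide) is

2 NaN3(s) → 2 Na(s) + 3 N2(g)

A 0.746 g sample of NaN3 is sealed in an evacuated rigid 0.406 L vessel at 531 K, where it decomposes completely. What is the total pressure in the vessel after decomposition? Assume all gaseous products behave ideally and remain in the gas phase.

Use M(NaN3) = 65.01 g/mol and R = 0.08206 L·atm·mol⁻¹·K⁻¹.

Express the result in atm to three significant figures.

1.85 atm

n(NaN3) = 0.746 / 65.01 = 0.01148 mol
n(gas produced) = (3/2) × 0.01148 = 0.01722 mol
P = nRT/V = 0.01722 × 0.08206 × 531 / 0.406 = 1.848 atm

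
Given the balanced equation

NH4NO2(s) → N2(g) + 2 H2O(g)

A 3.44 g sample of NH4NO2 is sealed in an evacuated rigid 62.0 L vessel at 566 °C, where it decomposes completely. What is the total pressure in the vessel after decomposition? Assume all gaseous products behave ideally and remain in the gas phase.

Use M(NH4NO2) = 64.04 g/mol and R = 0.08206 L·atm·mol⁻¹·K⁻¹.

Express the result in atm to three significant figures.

n(NH4NO2) = 3.44 / 64.04 = 0.05372 mol
n(gas produced) = (3/1) × 0.05372 = 0.1612 mol
P = nRT/V = 0.1612 × 0.08206 × 839.15 / 62.0 = 0.1790 atm

0.179 atm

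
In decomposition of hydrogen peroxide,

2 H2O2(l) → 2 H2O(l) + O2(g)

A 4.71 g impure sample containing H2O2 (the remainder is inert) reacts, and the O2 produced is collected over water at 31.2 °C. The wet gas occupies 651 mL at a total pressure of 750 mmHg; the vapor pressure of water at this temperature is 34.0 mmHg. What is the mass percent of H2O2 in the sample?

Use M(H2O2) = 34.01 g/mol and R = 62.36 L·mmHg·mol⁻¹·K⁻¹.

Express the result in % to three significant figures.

P(O2) = 750 − 34.0 = 716.0 mmHg
n(O2) = PV/RT = (716.0 × 0.6510) / (62.36 × 304.35) = 0.02456 mol
n(H2O2) = (2/1) × 0.02456 = 0.04912 mol
m(H2O2) = 0.04912 × 34.01 = 1.671 g
%H2O2 = 1.671 / 4.71 × 100 = 35.48%

35.5 %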